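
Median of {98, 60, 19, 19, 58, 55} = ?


Sorted: 19, 19, 55, 58, 60, 98
n = 6 (even)
Middle values: 55 and 58
Median = (55+58)/2 = 56.5000

Median = 56.5000


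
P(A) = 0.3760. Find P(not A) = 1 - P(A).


P(not A) = 1 - 0.3760 = 0.6240

P(not A) = 0.6240


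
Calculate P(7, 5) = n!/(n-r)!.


P(7,5) = 7!/2!
= 5040/2
= 2520

P(7,5) = 2520


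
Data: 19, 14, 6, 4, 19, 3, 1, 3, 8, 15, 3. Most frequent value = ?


Frequencies: 1:1, 3:3, 4:1, 6:1, 8:1, 14:1, 15:1, 19:2
Max frequency = 3
Mode = 3

Mode = 3


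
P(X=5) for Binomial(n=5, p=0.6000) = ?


C(5,5) = 1
p^5 = 0.077760
(1-p)^0 = 1.000000
P = 1 * 0.077760 * 1.000000 = 0.0778

P(X=5) = 0.0778


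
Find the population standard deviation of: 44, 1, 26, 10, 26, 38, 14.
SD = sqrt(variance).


Mean = 22.7143
Variance = 202.4898
SD = sqrt(202.4898) = 14.2299

SD = 14.2299


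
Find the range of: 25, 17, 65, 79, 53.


Max = 79, Min = 17
Range = 79 - 17 = 62

Range = 62


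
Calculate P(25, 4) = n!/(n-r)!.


P(25,4) = 25!/21!
= 15511210043330985984000000/51090942171709440000
= 303600

P(25,4) = 303600


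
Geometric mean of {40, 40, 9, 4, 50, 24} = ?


Product = 40 × 40 × 9 × 4 × 50 × 24 = 69120000
GM = 69120000^(1/6) = 20.2582

GM = 20.2582


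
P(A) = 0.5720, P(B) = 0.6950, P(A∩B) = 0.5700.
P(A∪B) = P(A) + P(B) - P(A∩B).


P(A∪B) = 0.5720 + 0.6950 - 0.5700
= 1.2670 - 0.5700
= 0.6970

P(A∪B) = 0.6970


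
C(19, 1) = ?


C(19,1) = 19!/(1! × 18!)
= 121645100408832000/(1 × 6402373705728000)
= 19

C(19,1) = 19


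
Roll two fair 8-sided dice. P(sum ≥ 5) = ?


Total outcomes = 8×8 = 64
Favorable (sum ≥ 5): 58
P = 58/64 = 0.9062

P = 0.9062


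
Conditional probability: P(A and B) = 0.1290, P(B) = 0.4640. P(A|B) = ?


P(A|B) = 0.1290/0.4640 = 0.2780

P(A|B) = 0.2780


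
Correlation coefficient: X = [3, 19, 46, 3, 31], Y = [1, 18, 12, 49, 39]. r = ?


Mean X = 20.4000, Mean Y = 23.8000
SD X = 16.584330, SD Y = 17.656727
Cov = -34.920000
r = -34.920000/(16.584330*17.656727) = -0.1193

r = -0.1193


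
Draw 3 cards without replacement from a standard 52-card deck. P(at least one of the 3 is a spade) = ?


P(at least one) = 1 - P(none)
P(none) = (39/52) × (38/51) × (37/50) = 0.413529
P(at least one) = 1 - 0.413529 = 0.5865

P = 0.5865


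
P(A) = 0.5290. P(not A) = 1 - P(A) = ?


P(not A) = 1 - 0.5290 = 0.4710

P(not A) = 0.4710


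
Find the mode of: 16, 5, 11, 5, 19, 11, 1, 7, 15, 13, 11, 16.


Frequencies: 1:1, 5:2, 7:1, 11:3, 13:1, 15:1, 16:2, 19:1
Max frequency = 3
Mode = 11

Mode = 11


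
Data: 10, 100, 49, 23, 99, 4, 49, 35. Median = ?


Sorted: 4, 10, 23, 35, 49, 49, 99, 100
n = 8 (even)
Middle values: 35 and 49
Median = (35+49)/2 = 42.0000

Median = 42.0000


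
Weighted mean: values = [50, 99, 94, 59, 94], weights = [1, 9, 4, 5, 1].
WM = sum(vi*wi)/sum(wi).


Numerator = 50*1 + 99*9 + 94*4 + 59*5 + 94*1 = 1706
Denominator = 1 + 9 + 4 + 5 + 1 = 20
WM = 1706/20 = 85.3000

WM = 85.3000


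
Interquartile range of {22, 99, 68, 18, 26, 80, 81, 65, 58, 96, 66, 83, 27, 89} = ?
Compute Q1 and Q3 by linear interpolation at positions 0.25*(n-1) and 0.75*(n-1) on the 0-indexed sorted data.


Sorted: 18, 22, 26, 27, 58, 65, 66, 68, 80, 81, 83, 89, 96, 99
Q1 (25th %ile) = 34.7500
Q3 (75th %ile) = 82.5000
IQR = 82.5000 - 34.7500 = 47.7500

IQR = 47.7500


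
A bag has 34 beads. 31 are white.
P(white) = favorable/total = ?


P = 31/34 = 0.9118

P = 0.9118


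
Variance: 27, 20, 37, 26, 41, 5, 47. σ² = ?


Mean = 29.0000
Squared deviations: 4.0000, 81.0000, 64.0000, 9.0000, 144.0000, 576.0000, 324.0000
Sum = 1202.0000
Variance = 1202.0000/7 = 171.7143

Variance = 171.7143


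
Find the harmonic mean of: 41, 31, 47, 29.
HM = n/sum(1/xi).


Sum of reciprocals = 1/41 + 1/31 + 1/47 + 1/29 = 0.112408
HM = 4/0.112408 = 35.5848

HM = 35.5848


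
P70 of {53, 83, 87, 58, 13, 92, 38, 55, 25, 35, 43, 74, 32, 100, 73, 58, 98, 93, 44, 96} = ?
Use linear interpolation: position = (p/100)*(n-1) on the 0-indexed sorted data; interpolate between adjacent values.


Sorted: 13, 25, 32, 35, 38, 43, 44, 53, 55, 58, 58, 73, 74, 83, 87, 92, 93, 96, 98, 100
n = 20
Index = 70/100 * 19 = 13.3000
Lower = data[13] = 83, Upper = data[14] = 87
P70 = 83 + 0.3000*(4) = 84.2000

P70 = 84.2000


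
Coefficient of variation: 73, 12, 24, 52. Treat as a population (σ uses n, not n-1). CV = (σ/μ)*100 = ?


Mean = 40.2500
SD = 23.8367
CV = (23.8367/40.2500)*100 = 59.2216%

CV = 59.2216%


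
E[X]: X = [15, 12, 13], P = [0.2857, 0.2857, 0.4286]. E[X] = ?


E[X] = 15*0.2857 + 12*0.2857 + 13*0.4286
= 4.2855 + 3.4284 + 5.5718
= 13.2857

E[X] = 13.2857


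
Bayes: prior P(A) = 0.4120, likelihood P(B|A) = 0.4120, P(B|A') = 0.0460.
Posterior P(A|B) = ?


P(B) = P(B|A)*P(A) + P(B|A')*P(A')
= 0.4120*0.4120 + 0.0460*0.5880
= 0.169744 + 0.027048 = 0.196792
P(A|B) = 0.169744/0.196792 = 0.8626

P(A|B) = 0.8626


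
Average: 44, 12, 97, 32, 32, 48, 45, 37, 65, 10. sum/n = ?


Sum = 44 + 12 + 97 + 32 + 32 + 48 + 45 + 37 + 65 + 10 = 422
n = 10
Mean = 422/10 = 42.2000

Mean = 42.2000


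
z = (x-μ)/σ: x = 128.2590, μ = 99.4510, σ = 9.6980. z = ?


z = (128.2590 - 99.4510)/9.6980
= 28.8080/9.6980
= 2.9705

z = 2.9705


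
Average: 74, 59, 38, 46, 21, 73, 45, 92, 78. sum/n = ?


Sum = 74 + 59 + 38 + 46 + 21 + 73 + 45 + 92 + 78 = 526
n = 9
Mean = 526/9 = 58.4444

Mean = 58.4444


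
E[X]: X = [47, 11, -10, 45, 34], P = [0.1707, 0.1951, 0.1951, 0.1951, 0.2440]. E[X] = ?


E[X] = 47*0.1707 + 11*0.1951 - 10*0.1951 + 45*0.1951 + 34*0.2440
= 8.0229 + 2.1461 - 1.9510 + 8.7795 + 8.2960
= 25.2935

E[X] = 25.2935


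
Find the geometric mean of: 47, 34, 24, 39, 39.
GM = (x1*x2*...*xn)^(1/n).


Product = 47 × 34 × 24 × 39 × 39 = 58333392
GM = 58333392^(1/5) = 35.7424

GM = 35.7424


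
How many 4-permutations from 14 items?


P(14,4) = 14!/10!
= 87178291200/3628800
= 24024

P(14,4) = 24024


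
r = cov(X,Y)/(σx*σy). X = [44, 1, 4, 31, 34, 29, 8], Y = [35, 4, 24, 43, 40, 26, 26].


Mean X = 21.5714, Mean Y = 28.2857
SD X = 15.664857, SD Y = 12.055992
Cov = 146.265306
r = 146.265306/(15.664857*12.055992) = 0.7745

r = 0.7745


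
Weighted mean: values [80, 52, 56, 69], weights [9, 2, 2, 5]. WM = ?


Numerator = 80*9 + 52*2 + 56*2 + 69*5 = 1281
Denominator = 9 + 2 + 2 + 5 = 18
WM = 1281/18 = 71.1667

WM = 71.1667


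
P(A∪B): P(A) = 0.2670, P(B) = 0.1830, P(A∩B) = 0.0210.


P(A∪B) = 0.2670 + 0.1830 - 0.0210
= 0.4500 - 0.0210
= 0.4290

P(A∪B) = 0.4290


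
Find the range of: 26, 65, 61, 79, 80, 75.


Max = 80, Min = 26
Range = 80 - 26 = 54

Range = 54


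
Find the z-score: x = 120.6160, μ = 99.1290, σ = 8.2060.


z = (120.6160 - 99.1290)/8.2060
= 21.4870/8.2060
= 2.6184

z = 2.6184


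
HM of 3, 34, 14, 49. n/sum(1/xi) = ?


Sum of reciprocals = 1/3 + 1/34 + 1/14 + 1/49 = 0.454582
HM = 4/0.454582 = 8.7993

HM = 8.7993


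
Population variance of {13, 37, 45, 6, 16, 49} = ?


Mean = 27.6667
Squared deviations: 215.1111, 87.1111, 300.4444, 469.4444, 136.1111, 455.1111
Sum = 1663.3333
Variance = 1663.3333/6 = 277.2222

Variance = 277.2222


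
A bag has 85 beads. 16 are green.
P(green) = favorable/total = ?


P = 16/85 = 0.1882

P = 0.1882


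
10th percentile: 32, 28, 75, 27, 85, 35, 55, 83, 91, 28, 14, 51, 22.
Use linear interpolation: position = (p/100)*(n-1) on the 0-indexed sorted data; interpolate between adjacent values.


Sorted: 14, 22, 27, 28, 28, 32, 35, 51, 55, 75, 83, 85, 91
n = 13
Index = 10/100 * 12 = 1.2000
Lower = data[1] = 22, Upper = data[2] = 27
P10 = 22 + 0.2000*(5) = 23.0000

P10 = 23.0000


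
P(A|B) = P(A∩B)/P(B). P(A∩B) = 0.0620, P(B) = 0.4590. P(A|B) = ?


P(A|B) = 0.0620/0.4590 = 0.1351

P(A|B) = 0.1351


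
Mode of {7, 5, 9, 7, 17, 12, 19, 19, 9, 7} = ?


Frequencies: 5:1, 7:3, 9:2, 12:1, 17:1, 19:2
Max frequency = 3
Mode = 7

Mode = 7


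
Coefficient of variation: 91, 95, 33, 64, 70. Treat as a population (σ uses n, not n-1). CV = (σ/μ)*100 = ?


Mean = 70.6000
SD = 22.2225
CV = (22.2225/70.6000)*100 = 31.4766%

CV = 31.4766%


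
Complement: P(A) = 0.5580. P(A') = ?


P(not A) = 1 - 0.5580 = 0.4420

P(not A) = 0.4420


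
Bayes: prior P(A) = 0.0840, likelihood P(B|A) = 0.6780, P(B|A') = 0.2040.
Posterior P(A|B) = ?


P(B) = P(B|A)*P(A) + P(B|A')*P(A')
= 0.6780*0.0840 + 0.2040*0.9160
= 0.056952 + 0.186864 = 0.243816
P(A|B) = 0.056952/0.243816 = 0.2336

P(A|B) = 0.2336


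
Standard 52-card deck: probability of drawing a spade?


13 spades in 52 cards
P = 13/52 = 0.2500

P = 0.2500


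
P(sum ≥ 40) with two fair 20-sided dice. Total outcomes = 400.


Total outcomes = 20×20 = 400
Favorable (sum ≥ 40): 1
P = 1/400 = 0.0025

P = 0.0025


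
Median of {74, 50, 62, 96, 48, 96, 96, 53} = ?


Sorted: 48, 50, 53, 62, 74, 96, 96, 96
n = 8 (even)
Middle values: 62 and 74
Median = (62+74)/2 = 68.0000

Median = 68.0000


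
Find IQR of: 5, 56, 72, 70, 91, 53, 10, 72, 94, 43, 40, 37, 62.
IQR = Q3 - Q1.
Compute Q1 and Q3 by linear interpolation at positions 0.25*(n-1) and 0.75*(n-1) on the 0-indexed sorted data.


Sorted: 5, 10, 37, 40, 43, 53, 56, 62, 70, 72, 72, 91, 94
Q1 (25th %ile) = 40.0000
Q3 (75th %ile) = 72.0000
IQR = 72.0000 - 40.0000 = 32.0000

IQR = 32.0000


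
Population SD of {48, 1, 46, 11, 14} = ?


Mean = 24.0000
Variance = 371.6000
SD = sqrt(371.6000) = 19.2769

SD = 19.2769


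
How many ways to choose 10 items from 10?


C(10,10) = 10!/(10! × 0!)
= 3628800/(3628800 × 1)
= 1

C(10,10) = 1


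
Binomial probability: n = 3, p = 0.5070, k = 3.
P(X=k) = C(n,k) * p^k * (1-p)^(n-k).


C(3,3) = 1
p^3 = 0.130324
(1-p)^0 = 1.000000
P = 1 * 0.130324 * 1.000000 = 0.1303

P(X=3) = 0.1303


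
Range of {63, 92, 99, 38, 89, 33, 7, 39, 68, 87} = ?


Max = 99, Min = 7
Range = 99 - 7 = 92

Range = 92


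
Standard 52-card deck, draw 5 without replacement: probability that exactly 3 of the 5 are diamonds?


Hypergeometric: P(X=3) = C(13,3)·C(39,2) / C(52,5)
= 286 × 741 / 2598960
= 211926/2598960 = 0.0815

P = 0.0815


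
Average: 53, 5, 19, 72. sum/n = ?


Sum = 53 + 5 + 19 + 72 = 149
n = 4
Mean = 149/4 = 37.2500

Mean = 37.2500


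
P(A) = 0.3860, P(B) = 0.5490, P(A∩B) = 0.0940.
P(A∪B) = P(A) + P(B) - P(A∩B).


P(A∪B) = 0.3860 + 0.5490 - 0.0940
= 0.9350 - 0.0940
= 0.8410

P(A∪B) = 0.8410


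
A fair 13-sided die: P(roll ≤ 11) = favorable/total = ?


Favorable outcomes (roll ≤ 11): 11
Total outcomes = 13
P = 11/13 = 0.8462

P = 0.8462


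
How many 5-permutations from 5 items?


P(5,5) = 5!/0!
= 120/1
= 120

P(5,5) = 120


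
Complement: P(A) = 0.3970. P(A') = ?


P(not A) = 1 - 0.3970 = 0.6030

P(not A) = 0.6030


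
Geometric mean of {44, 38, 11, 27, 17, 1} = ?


Product = 44 × 38 × 11 × 27 × 17 × 1 = 8441928
GM = 8441928^(1/6) = 14.2694

GM = 14.2694


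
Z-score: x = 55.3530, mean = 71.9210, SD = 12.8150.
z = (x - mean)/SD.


z = (55.3530 - 71.9210)/12.8150
= -16.5680/12.8150
= -1.2929

z = -1.2929


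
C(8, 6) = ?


C(8,6) = 8!/(6! × 2!)
= 40320/(720 × 2)
= 28

C(8,6) = 28


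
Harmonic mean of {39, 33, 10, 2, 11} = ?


Sum of reciprocals = 1/39 + 1/33 + 1/10 + 1/2 + 1/11 = 0.746853
HM = 5/0.746853 = 6.6948

HM = 6.6948


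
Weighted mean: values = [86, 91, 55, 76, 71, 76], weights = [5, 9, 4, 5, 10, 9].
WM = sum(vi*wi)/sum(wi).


Numerator = 86*5 + 91*9 + 55*4 + 76*5 + 71*10 + 76*9 = 3243
Denominator = 5 + 9 + 4 + 5 + 10 + 9 = 42
WM = 3243/42 = 77.2143

WM = 77.2143


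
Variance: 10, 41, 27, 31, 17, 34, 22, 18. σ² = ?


Mean = 25.0000
Squared deviations: 225.0000, 256.0000, 4.0000, 36.0000, 64.0000, 81.0000, 9.0000, 49.0000
Sum = 724.0000
Variance = 724.0000/8 = 90.5000

Variance = 90.5000


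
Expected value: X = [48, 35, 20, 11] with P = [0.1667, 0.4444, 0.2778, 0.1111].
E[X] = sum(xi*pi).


E[X] = 48*0.1667 + 35*0.4444 + 20*0.2778 + 11*0.1111
= 8.0016 + 15.5540 + 5.5560 + 1.2221
= 30.3337

E[X] = 30.3337


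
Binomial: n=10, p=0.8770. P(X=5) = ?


C(10,5) = 252
p^5 = 0.518798
(1-p)^5 = 2.815306e-05
P = 252 * 0.518798 * 2.815306e-05 = 0.0037

P(X=5) = 0.0037


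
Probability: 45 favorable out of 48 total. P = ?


P = 45/48 = 0.9375

P = 0.9375


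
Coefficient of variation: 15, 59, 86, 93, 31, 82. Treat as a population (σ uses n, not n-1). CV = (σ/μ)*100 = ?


Mean = 61.0000
SD = 29.1833
CV = (29.1833/61.0000)*100 = 47.8415%

CV = 47.8415%


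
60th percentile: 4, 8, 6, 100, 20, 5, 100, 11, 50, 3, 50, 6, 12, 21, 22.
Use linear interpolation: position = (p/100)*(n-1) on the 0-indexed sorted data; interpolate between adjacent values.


Sorted: 3, 4, 5, 6, 6, 8, 11, 12, 20, 21, 22, 50, 50, 100, 100
n = 15
Index = 60/100 * 14 = 8.4000
Lower = data[8] = 20, Upper = data[9] = 21
P60 = 20 + 0.4000*(1) = 20.4000

P60 = 20.4000


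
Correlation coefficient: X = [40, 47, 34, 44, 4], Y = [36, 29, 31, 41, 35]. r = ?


Mean X = 33.8000, Mean Y = 34.4000
SD X = 15.522886, SD Y = 4.176123
Cov = -2.520000
r = -2.520000/(15.522886*4.176123) = -0.0389

r = -0.0389


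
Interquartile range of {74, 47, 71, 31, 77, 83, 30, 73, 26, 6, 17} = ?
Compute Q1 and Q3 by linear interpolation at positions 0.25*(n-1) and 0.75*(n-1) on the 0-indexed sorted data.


Sorted: 6, 17, 26, 30, 31, 47, 71, 73, 74, 77, 83
Q1 (25th %ile) = 28.0000
Q3 (75th %ile) = 73.5000
IQR = 73.5000 - 28.0000 = 45.5000

IQR = 45.5000


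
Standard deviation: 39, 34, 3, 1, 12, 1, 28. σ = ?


Mean = 16.8571
Variance = 232.4082
SD = sqrt(232.4082) = 15.2449

SD = 15.2449


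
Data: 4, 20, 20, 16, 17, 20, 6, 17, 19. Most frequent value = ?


Frequencies: 4:1, 6:1, 16:1, 17:2, 19:1, 20:3
Max frequency = 3
Mode = 20

Mode = 20


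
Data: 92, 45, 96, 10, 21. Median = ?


Sorted: 10, 21, 45, 92, 96
n = 5 (odd)
Middle value = 45

Median = 45


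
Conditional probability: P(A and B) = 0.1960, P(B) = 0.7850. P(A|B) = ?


P(A|B) = 0.1960/0.7850 = 0.2497

P(A|B) = 0.2497


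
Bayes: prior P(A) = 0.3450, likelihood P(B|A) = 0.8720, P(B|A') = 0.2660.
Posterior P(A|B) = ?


P(B) = P(B|A)*P(A) + P(B|A')*P(A')
= 0.8720*0.3450 + 0.2660*0.6550
= 0.300840 + 0.174230 = 0.475070
P(A|B) = 0.300840/0.475070 = 0.6333

P(A|B) = 0.6333


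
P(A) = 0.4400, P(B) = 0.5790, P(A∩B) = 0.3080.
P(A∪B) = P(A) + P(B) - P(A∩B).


P(A∪B) = 0.4400 + 0.5790 - 0.3080
= 1.0190 - 0.3080
= 0.7110

P(A∪B) = 0.7110


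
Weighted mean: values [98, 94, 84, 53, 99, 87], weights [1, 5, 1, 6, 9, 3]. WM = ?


Numerator = 98*1 + 94*5 + 84*1 + 53*6 + 99*9 + 87*3 = 2122
Denominator = 1 + 5 + 1 + 6 + 9 + 3 = 25
WM = 2122/25 = 84.8800

WM = 84.8800


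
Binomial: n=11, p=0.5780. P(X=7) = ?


C(11,7) = 330
p^7 = 0.021552
(1-p)^4 = 0.031714
P = 330 * 0.021552 * 0.031714 = 0.2256

P(X=7) = 0.2256


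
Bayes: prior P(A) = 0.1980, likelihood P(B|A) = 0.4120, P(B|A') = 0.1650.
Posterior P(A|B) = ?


P(B) = P(B|A)*P(A) + P(B|A')*P(A')
= 0.4120*0.1980 + 0.1650*0.8020
= 0.081576 + 0.132330 = 0.213906
P(A|B) = 0.081576/0.213906 = 0.3814

P(A|B) = 0.3814


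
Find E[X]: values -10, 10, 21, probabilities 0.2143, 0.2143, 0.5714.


E[X] = -10*0.2143 + 10*0.2143 + 21*0.5714
= -2.1430 + 2.1430 + 11.9994
= 11.9994

E[X] = 11.9994


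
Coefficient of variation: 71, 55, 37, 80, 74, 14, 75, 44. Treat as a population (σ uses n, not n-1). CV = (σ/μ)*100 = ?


Mean = 56.2500
SD = 21.6665
CV = (21.6665/56.2500)*100 = 38.5182%

CV = 38.5182%


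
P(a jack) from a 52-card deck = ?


4 jacks in 52 cards
P = 4/52 = 0.0769

P = 0.0769


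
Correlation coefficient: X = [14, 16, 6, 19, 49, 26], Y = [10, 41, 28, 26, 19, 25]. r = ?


Mean X = 21.6667, Mean Y = 24.8333
SD X = 13.597385, SD Y = 9.370462
Cov = -31.555556
r = -31.555556/(13.597385*9.370462) = -0.2477

r = -0.2477


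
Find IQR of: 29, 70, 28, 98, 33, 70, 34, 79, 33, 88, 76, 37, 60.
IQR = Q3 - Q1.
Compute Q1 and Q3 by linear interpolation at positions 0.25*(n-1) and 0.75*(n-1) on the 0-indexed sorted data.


Sorted: 28, 29, 33, 33, 34, 37, 60, 70, 70, 76, 79, 88, 98
Q1 (25th %ile) = 33.0000
Q3 (75th %ile) = 76.0000
IQR = 76.0000 - 33.0000 = 43.0000

IQR = 43.0000


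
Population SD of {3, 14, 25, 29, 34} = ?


Mean = 21.0000
Variance = 124.4000
SD = sqrt(124.4000) = 11.1535

SD = 11.1535


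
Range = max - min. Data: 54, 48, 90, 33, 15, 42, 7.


Max = 90, Min = 7
Range = 90 - 7 = 83

Range = 83


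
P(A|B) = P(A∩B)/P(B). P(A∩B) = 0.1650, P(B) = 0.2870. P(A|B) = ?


P(A|B) = 0.1650/0.2870 = 0.5749

P(A|B) = 0.5749


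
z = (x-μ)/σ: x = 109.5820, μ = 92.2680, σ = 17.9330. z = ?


z = (109.5820 - 92.2680)/17.9330
= 17.3140/17.9330
= 0.9655

z = 0.9655


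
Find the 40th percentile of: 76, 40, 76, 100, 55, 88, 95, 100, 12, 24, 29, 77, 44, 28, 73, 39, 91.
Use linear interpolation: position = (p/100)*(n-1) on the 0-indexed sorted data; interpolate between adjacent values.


Sorted: 12, 24, 28, 29, 39, 40, 44, 55, 73, 76, 76, 77, 88, 91, 95, 100, 100
n = 17
Index = 40/100 * 16 = 6.4000
Lower = data[6] = 44, Upper = data[7] = 55
P40 = 44 + 0.4000*(11) = 48.4000

P40 = 48.4000


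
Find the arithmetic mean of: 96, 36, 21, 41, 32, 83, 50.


Sum = 96 + 36 + 21 + 41 + 32 + 83 + 50 = 359
n = 7
Mean = 359/7 = 51.2857

Mean = 51.2857


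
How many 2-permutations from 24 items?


P(24,2) = 24!/22!
= 620448401733239439360000/1124000727777607680000
= 552

P(24,2) = 552


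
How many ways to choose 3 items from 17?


C(17,3) = 17!/(3! × 14!)
= 355687428096000/(6 × 87178291200)
= 680

C(17,3) = 680


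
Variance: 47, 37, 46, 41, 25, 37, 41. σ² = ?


Mean = 39.1429
Squared deviations: 61.7347, 4.5918, 47.0204, 3.4490, 200.0204, 4.5918, 3.4490
Sum = 324.8571
Variance = 324.8571/7 = 46.4082

Variance = 46.4082


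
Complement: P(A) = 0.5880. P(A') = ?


P(not A) = 1 - 0.5880 = 0.4120

P(not A) = 0.4120


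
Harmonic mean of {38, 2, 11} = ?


Sum of reciprocals = 1/38 + 1/2 + 1/11 = 0.617225
HM = 3/0.617225 = 4.8605

HM = 4.8605


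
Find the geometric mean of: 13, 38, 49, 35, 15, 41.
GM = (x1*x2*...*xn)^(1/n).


Product = 13 × 38 × 49 × 35 × 15 × 41 = 521034150
GM = 521034150^(1/6) = 28.3668

GM = 28.3668


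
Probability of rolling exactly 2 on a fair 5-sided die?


Favorable outcomes (roll = 2): 1
Total outcomes = 5
P = 1/5 = 0.2000

P = 0.2000


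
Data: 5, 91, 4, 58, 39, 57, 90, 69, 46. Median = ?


Sorted: 4, 5, 39, 46, 57, 58, 69, 90, 91
n = 9 (odd)
Middle value = 57

Median = 57


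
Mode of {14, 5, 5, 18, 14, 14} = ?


Frequencies: 5:2, 14:3, 18:1
Max frequency = 3
Mode = 14

Mode = 14


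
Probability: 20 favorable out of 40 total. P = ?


P = 20/40 = 0.5000

P = 0.5000


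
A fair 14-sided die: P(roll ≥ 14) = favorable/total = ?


Favorable outcomes (roll ≥ 14): 1
Total outcomes = 14
P = 1/14 = 0.0714

P = 0.0714


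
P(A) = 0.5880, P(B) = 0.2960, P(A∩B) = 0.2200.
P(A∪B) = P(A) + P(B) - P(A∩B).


P(A∪B) = 0.5880 + 0.2960 - 0.2200
= 0.8840 - 0.2200
= 0.6640

P(A∪B) = 0.6640


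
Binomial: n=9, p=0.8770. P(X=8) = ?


C(9,8) = 9
p^8 = 0.349943
(1-p)^1 = 0.123000
P = 9 * 0.349943 * 0.123000 = 0.3874

P(X=8) = 0.3874


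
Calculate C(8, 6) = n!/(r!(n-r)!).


C(8,6) = 8!/(6! × 2!)
= 40320/(720 × 2)
= 28

C(8,6) = 28


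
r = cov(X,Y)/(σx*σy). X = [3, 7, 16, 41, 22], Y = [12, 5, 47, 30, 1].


Mean X = 17.8000, Mean Y = 19.0000
SD X = 13.377593, SD Y = 17.169741
Cov = 76.800000
r = 76.800000/(13.377593*17.169741) = 0.3344

r = 0.3344


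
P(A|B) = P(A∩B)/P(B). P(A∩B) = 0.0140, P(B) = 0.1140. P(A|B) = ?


P(A|B) = 0.0140/0.1140 = 0.1228

P(A|B) = 0.1228


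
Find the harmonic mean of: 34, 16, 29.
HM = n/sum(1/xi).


Sum of reciprocals = 1/34 + 1/16 + 1/29 = 0.126395
HM = 3/0.126395 = 23.7352

HM = 23.7352


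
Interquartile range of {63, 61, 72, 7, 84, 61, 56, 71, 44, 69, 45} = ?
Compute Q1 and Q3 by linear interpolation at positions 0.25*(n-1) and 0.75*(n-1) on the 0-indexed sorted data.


Sorted: 7, 44, 45, 56, 61, 61, 63, 69, 71, 72, 84
Q1 (25th %ile) = 50.5000
Q3 (75th %ile) = 70.0000
IQR = 70.0000 - 50.5000 = 19.5000

IQR = 19.5000


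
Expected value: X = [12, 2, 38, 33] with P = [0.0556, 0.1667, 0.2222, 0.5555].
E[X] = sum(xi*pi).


E[X] = 12*0.0556 + 2*0.1667 + 38*0.2222 + 33*0.5555
= 0.6672 + 0.3334 + 8.4436 + 18.3315
= 27.7757

E[X] = 27.7757


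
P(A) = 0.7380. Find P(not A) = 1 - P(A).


P(not A) = 1 - 0.7380 = 0.2620

P(not A) = 0.2620


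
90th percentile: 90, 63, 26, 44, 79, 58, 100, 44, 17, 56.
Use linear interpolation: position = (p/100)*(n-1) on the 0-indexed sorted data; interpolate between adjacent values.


Sorted: 17, 26, 44, 44, 56, 58, 63, 79, 90, 100
n = 10
Index = 90/100 * 9 = 8.1000
Lower = data[8] = 90, Upper = data[9] = 100
P90 = 90 + 0.1000*(10) = 91.0000

P90 = 91.0000


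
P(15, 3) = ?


P(15,3) = 15!/12!
= 1307674368000/479001600
= 2730

P(15,3) = 2730


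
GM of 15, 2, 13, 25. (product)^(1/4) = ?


Product = 15 × 2 × 13 × 25 = 9750
GM = 9750^(1/4) = 9.9369

GM = 9.9369


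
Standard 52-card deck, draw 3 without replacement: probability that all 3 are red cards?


P(all red cards) = (26/52) × (25/51) × (24/50)
= 0.1176

P = 0.1176


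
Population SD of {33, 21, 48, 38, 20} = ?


Mean = 32.0000
Variance = 111.6000
SD = sqrt(111.6000) = 10.5641

SD = 10.5641


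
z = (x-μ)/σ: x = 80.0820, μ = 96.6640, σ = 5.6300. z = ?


z = (80.0820 - 96.6640)/5.6300
= -16.5820/5.6300
= -2.9453

z = -2.9453


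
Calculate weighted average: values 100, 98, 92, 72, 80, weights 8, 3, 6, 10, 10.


Numerator = 100*8 + 98*3 + 92*6 + 72*10 + 80*10 = 3166
Denominator = 8 + 3 + 6 + 10 + 10 = 37
WM = 3166/37 = 85.5676

WM = 85.5676


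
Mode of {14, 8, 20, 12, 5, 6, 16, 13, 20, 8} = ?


Frequencies: 5:1, 6:1, 8:2, 12:1, 13:1, 14:1, 16:1, 20:2
Max frequency = 2
Mode = 8, 20

Mode = 8, 20


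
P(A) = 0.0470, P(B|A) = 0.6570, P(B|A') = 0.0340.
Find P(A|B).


P(B) = P(B|A)*P(A) + P(B|A')*P(A')
= 0.6570*0.0470 + 0.0340*0.9530
= 0.030879 + 0.032402 = 0.063281
P(A|B) = 0.030879/0.063281 = 0.4880

P(A|B) = 0.4880


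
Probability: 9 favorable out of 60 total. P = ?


P = 9/60 = 0.1500

P = 0.1500


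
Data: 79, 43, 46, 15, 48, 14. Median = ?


Sorted: 14, 15, 43, 46, 48, 79
n = 6 (even)
Middle values: 43 and 46
Median = (43+46)/2 = 44.5000

Median = 44.5000


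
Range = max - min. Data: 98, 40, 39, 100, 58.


Max = 100, Min = 39
Range = 100 - 39 = 61

Range = 61


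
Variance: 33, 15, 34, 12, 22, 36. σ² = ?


Mean = 25.3333
Squared deviations: 58.7778, 106.7778, 75.1111, 177.7778, 11.1111, 113.7778
Sum = 543.3333
Variance = 543.3333/6 = 90.5556

Variance = 90.5556


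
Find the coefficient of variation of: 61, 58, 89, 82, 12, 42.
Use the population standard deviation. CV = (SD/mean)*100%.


Mean = 57.3333
SD = 25.5452
CV = (25.5452/57.3333)*100 = 44.5555%

CV = 44.5555%


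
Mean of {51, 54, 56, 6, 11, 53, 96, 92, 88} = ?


Sum = 51 + 54 + 56 + 6 + 11 + 53 + 96 + 92 + 88 = 507
n = 9
Mean = 507/9 = 56.3333

Mean = 56.3333


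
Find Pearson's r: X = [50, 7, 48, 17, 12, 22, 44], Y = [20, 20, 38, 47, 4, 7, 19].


Mean X = 28.5714, Mean Y = 22.1429
SD X = 16.868035, SD Y = 14.376852
Cov = 53.204082
r = 53.204082/(16.868035*14.376852) = 0.2194

r = 0.2194


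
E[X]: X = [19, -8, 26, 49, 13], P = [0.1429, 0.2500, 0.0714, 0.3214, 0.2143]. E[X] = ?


E[X] = 19*0.1429 - 8*0.2500 + 26*0.0714 + 49*0.3214 + 13*0.2143
= 2.7151 - 2.0000 + 1.8564 + 15.7486 + 2.7859
= 21.1060

E[X] = 21.1060


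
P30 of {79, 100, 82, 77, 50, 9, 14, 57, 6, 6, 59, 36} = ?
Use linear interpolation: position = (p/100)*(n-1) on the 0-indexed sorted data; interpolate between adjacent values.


Sorted: 6, 6, 9, 14, 36, 50, 57, 59, 77, 79, 82, 100
n = 12
Index = 30/100 * 11 = 3.3000
Lower = data[3] = 14, Upper = data[4] = 36
P30 = 14 + 0.3000*(22) = 20.6000

P30 = 20.6000


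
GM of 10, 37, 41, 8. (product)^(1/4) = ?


Product = 10 × 37 × 41 × 8 = 121360
GM = 121360^(1/4) = 18.6646

GM = 18.6646


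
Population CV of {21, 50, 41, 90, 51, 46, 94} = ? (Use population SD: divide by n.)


Mean = 56.1429
SD = 24.5265
CV = (24.5265/56.1429)*100 = 43.6859%

CV = 43.6859%


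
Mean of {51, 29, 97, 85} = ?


Sum = 51 + 29 + 97 + 85 = 262
n = 4
Mean = 262/4 = 65.5000

Mean = 65.5000


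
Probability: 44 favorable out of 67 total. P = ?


P = 44/67 = 0.6567

P = 0.6567


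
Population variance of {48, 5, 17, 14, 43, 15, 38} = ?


Mean = 25.7143
Squared deviations: 496.6531, 429.0816, 75.9388, 137.2245, 298.7959, 114.7959, 150.9388
Sum = 1703.4286
Variance = 1703.4286/7 = 243.3469

Variance = 243.3469


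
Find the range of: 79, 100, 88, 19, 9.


Max = 100, Min = 9
Range = 100 - 9 = 91

Range = 91


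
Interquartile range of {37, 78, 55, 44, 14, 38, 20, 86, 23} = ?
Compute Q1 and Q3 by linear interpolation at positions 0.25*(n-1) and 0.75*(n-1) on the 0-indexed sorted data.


Sorted: 14, 20, 23, 37, 38, 44, 55, 78, 86
Q1 (25th %ile) = 23.0000
Q3 (75th %ile) = 55.0000
IQR = 55.0000 - 23.0000 = 32.0000

IQR = 32.0000


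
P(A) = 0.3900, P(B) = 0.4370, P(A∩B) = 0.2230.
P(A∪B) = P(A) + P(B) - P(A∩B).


P(A∪B) = 0.3900 + 0.4370 - 0.2230
= 0.8270 - 0.2230
= 0.6040

P(A∪B) = 0.6040


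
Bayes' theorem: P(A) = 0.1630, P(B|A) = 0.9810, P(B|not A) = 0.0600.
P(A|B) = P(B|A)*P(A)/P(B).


P(B) = P(B|A)*P(A) + P(B|A')*P(A')
= 0.9810*0.1630 + 0.0600*0.8370
= 0.159903 + 0.050220 = 0.210123
P(A|B) = 0.159903/0.210123 = 0.7610

P(A|B) = 0.7610


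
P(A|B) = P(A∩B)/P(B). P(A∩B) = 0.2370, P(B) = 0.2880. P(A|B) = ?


P(A|B) = 0.2370/0.2880 = 0.8229

P(A|B) = 0.8229


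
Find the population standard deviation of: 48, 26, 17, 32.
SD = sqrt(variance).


Mean = 30.7500
Variance = 127.6875
SD = sqrt(127.6875) = 11.2999

SD = 11.2999


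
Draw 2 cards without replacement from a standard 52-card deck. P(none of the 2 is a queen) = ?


P(no queens) = (48/52) × (47/51)
= 0.8507

P = 0.8507


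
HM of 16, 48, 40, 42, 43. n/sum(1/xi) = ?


Sum of reciprocals = 1/16 + 1/48 + 1/40 + 1/42 + 1/43 = 0.155399
HM = 5/0.155399 = 32.1753

HM = 32.1753


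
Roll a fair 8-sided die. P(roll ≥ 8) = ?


Favorable outcomes (roll ≥ 8): 1
Total outcomes = 8
P = 1/8 = 0.1250

P = 0.1250


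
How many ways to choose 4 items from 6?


C(6,4) = 6!/(4! × 2!)
= 720/(24 × 2)
= 15

C(6,4) = 15


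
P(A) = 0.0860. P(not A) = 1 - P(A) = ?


P(not A) = 1 - 0.0860 = 0.9140

P(not A) = 0.9140


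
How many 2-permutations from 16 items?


P(16,2) = 16!/14!
= 20922789888000/87178291200
= 240

P(16,2) = 240


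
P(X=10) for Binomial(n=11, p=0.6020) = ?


C(11,10) = 11
p^10 = 0.006251
(1-p)^1 = 0.398000
P = 11 * 0.006251 * 0.398000 = 0.0274

P(X=10) = 0.0274


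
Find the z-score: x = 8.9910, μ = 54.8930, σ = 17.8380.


z = (8.9910 - 54.8930)/17.8380
= -45.9020/17.8380
= -2.5733

z = -2.5733


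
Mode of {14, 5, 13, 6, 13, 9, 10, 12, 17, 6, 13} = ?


Frequencies: 5:1, 6:2, 9:1, 10:1, 12:1, 13:3, 14:1, 17:1
Max frequency = 3
Mode = 13

Mode = 13


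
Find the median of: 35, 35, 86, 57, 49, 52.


Sorted: 35, 35, 49, 52, 57, 86
n = 6 (even)
Middle values: 49 and 52
Median = (49+52)/2 = 50.5000

Median = 50.5000


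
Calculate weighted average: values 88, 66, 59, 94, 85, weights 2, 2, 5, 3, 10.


Numerator = 88*2 + 66*2 + 59*5 + 94*3 + 85*10 = 1735
Denominator = 2 + 2 + 5 + 3 + 10 = 22
WM = 1735/22 = 78.8636

WM = 78.8636


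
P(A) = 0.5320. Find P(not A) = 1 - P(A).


P(not A) = 1 - 0.5320 = 0.4680

P(not A) = 0.4680


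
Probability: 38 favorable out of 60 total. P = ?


P = 38/60 = 0.6333

P = 0.6333


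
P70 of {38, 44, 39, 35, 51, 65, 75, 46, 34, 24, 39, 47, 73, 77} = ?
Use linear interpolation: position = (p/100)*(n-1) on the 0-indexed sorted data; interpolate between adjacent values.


Sorted: 24, 34, 35, 38, 39, 39, 44, 46, 47, 51, 65, 73, 75, 77
n = 14
Index = 70/100 * 13 = 9.1000
Lower = data[9] = 51, Upper = data[10] = 65
P70 = 51 + 0.1000*(14) = 52.4000

P70 = 52.4000


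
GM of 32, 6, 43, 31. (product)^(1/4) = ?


Product = 32 × 6 × 43 × 31 = 255936
GM = 255936^(1/4) = 22.4922

GM = 22.4922


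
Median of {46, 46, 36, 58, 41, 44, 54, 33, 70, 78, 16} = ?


Sorted: 16, 33, 36, 41, 44, 46, 46, 54, 58, 70, 78
n = 11 (odd)
Middle value = 46

Median = 46


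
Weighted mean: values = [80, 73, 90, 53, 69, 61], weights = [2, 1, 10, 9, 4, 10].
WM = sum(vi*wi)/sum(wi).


Numerator = 80*2 + 73*1 + 90*10 + 53*9 + 69*4 + 61*10 = 2496
Denominator = 2 + 1 + 10 + 9 + 4 + 10 = 36
WM = 2496/36 = 69.3333

WM = 69.3333


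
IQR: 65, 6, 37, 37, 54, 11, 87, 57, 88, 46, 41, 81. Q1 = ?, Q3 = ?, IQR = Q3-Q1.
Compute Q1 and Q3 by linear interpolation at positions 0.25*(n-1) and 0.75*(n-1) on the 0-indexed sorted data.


Sorted: 6, 11, 37, 37, 41, 46, 54, 57, 65, 81, 87, 88
Q1 (25th %ile) = 37.0000
Q3 (75th %ile) = 69.0000
IQR = 69.0000 - 37.0000 = 32.0000

IQR = 32.0000


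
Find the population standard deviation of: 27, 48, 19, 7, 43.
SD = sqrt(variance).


Mean = 28.8000
Variance = 228.9600
SD = sqrt(228.9600) = 15.1314

SD = 15.1314


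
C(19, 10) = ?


C(19,10) = 19!/(10! × 9!)
= 121645100408832000/(3628800 × 362880)
= 92378

C(19,10) = 92378


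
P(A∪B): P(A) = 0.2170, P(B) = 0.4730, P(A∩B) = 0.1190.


P(A∪B) = 0.2170 + 0.4730 - 0.1190
= 0.6900 - 0.1190
= 0.5710

P(A∪B) = 0.5710


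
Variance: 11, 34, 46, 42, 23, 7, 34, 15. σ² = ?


Mean = 26.5000
Squared deviations: 240.2500, 56.2500, 380.2500, 240.2500, 12.2500, 380.2500, 56.2500, 132.2500
Sum = 1498.0000
Variance = 1498.0000/8 = 187.2500

Variance = 187.2500


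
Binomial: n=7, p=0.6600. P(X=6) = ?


C(7,6) = 7
p^6 = 0.082654
(1-p)^1 = 0.340000
P = 7 * 0.082654 * 0.340000 = 0.1967

P(X=6) = 0.1967


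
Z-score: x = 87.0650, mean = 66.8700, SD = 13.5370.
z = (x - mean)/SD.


z = (87.0650 - 66.8700)/13.5370
= 20.1950/13.5370
= 1.4918

z = 1.4918


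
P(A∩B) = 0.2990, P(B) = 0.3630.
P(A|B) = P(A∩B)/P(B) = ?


P(A|B) = 0.2990/0.3630 = 0.8237

P(A|B) = 0.8237


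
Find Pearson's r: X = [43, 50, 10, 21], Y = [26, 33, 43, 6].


Mean X = 31.0000, Mean Y = 27.0000
SD X = 16.170962, SD Y = 13.546217
Cov = -6.000000
r = -6.000000/(16.170962*13.546217) = -0.0274

r = -0.0274


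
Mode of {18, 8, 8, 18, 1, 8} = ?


Frequencies: 1:1, 8:3, 18:2
Max frequency = 3
Mode = 8

Mode = 8


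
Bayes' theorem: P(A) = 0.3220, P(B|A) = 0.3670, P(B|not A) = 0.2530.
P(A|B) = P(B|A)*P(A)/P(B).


P(B) = P(B|A)*P(A) + P(B|A')*P(A')
= 0.3670*0.3220 + 0.2530*0.6780
= 0.118174 + 0.171534 = 0.289708
P(A|B) = 0.118174/0.289708 = 0.4079

P(A|B) = 0.4079


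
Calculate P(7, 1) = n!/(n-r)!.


P(7,1) = 7!/6!
= 5040/720
= 7

P(7,1) = 7


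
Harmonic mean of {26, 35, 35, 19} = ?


Sum of reciprocals = 1/26 + 1/35 + 1/35 + 1/19 = 0.148236
HM = 4/0.148236 = 26.9840

HM = 26.9840


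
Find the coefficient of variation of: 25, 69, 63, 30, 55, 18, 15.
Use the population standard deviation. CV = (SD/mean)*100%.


Mean = 39.2857
SD = 20.7895
CV = (20.7895/39.2857)*100 = 52.9188%

CV = 52.9188%


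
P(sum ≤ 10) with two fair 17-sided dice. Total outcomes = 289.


Total outcomes = 17×17 = 289
Favorable (sum ≤ 10): 45
P = 45/289 = 0.1557

P = 0.1557


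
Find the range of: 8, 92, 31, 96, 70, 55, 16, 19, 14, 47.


Max = 96, Min = 8
Range = 96 - 8 = 88

Range = 88


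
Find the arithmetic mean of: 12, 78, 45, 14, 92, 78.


Sum = 12 + 78 + 45 + 14 + 92 + 78 = 319
n = 6
Mean = 319/6 = 53.1667

Mean = 53.1667


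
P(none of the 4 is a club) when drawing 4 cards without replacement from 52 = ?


P(no clubs) = (39/52) × (38/51) × (37/50) × (36/49)
= 0.3038

P = 0.3038


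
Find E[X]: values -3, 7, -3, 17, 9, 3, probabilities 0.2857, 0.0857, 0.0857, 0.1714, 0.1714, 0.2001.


E[X] = -3*0.2857 + 7*0.0857 - 3*0.0857 + 17*0.1714 + 9*0.1714 + 3*0.2001
= -0.8571 + 0.5999 - 0.2571 + 2.9138 + 1.5426 + 0.6003
= 4.5424

E[X] = 4.5424


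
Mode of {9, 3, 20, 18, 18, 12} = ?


Frequencies: 3:1, 9:1, 12:1, 18:2, 20:1
Max frequency = 2
Mode = 18

Mode = 18


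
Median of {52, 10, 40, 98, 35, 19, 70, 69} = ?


Sorted: 10, 19, 35, 40, 52, 69, 70, 98
n = 8 (even)
Middle values: 40 and 52
Median = (40+52)/2 = 46.0000

Median = 46.0000


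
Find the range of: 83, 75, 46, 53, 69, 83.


Max = 83, Min = 46
Range = 83 - 46 = 37

Range = 37


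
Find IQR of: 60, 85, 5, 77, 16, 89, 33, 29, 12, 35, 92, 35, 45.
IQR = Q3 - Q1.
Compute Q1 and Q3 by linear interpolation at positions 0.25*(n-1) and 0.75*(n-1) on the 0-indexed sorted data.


Sorted: 5, 12, 16, 29, 33, 35, 35, 45, 60, 77, 85, 89, 92
Q1 (25th %ile) = 29.0000
Q3 (75th %ile) = 77.0000
IQR = 77.0000 - 29.0000 = 48.0000

IQR = 48.0000


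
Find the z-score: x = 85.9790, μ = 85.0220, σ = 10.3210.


z = (85.9790 - 85.0220)/10.3210
= 0.9570/10.3210
= 0.0927

z = 0.0927


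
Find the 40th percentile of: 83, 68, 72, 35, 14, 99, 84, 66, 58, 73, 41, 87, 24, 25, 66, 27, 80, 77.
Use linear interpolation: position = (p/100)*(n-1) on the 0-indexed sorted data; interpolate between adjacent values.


Sorted: 14, 24, 25, 27, 35, 41, 58, 66, 66, 68, 72, 73, 77, 80, 83, 84, 87, 99
n = 18
Index = 40/100 * 17 = 6.8000
Lower = data[6] = 58, Upper = data[7] = 66
P40 = 58 + 0.8000*(8) = 64.4000

P40 = 64.4000


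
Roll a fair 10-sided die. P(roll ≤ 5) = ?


Favorable outcomes (roll ≤ 5): 5
Total outcomes = 10
P = 5/10 = 0.5000

P = 0.5000


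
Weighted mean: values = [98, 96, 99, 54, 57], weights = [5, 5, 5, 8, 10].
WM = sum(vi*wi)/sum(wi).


Numerator = 98*5 + 96*5 + 99*5 + 54*8 + 57*10 = 2467
Denominator = 5 + 5 + 5 + 8 + 10 = 33
WM = 2467/33 = 74.7576

WM = 74.7576


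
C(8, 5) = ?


C(8,5) = 8!/(5! × 3!)
= 40320/(120 × 6)
= 56

C(8,5) = 56


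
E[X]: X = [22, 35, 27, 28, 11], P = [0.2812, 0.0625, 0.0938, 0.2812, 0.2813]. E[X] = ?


E[X] = 22*0.2812 + 35*0.0625 + 27*0.0938 + 28*0.2812 + 11*0.2813
= 6.1864 + 2.1875 + 2.5326 + 7.8736 + 3.0943
= 21.8744

E[X] = 21.8744


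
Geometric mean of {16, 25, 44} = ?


Product = 16 × 25 × 44 = 17600
GM = 17600^(1/3) = 26.0118

GM = 26.0118


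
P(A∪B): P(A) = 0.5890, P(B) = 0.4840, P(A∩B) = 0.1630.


P(A∪B) = 0.5890 + 0.4840 - 0.1630
= 1.0730 - 0.1630
= 0.9100

P(A∪B) = 0.9100


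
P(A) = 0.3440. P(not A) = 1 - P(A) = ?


P(not A) = 1 - 0.3440 = 0.6560

P(not A) = 0.6560


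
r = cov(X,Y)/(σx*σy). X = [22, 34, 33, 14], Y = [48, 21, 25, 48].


Mean X = 25.7500, Mean Y = 35.5000
SD X = 8.257572, SD Y = 12.579746
Cov = -97.375000
r = -97.375000/(8.257572*12.579746) = -0.9374

r = -0.9374


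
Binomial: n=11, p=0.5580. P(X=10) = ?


C(11,10) = 11
p^10 = 0.002926
(1-p)^1 = 0.442000
P = 11 * 0.002926 * 0.442000 = 0.0142

P(X=10) = 0.0142


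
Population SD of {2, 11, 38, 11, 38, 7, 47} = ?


Mean = 22.0000
Variance = 286.2857
SD = sqrt(286.2857) = 16.9200

SD = 16.9200


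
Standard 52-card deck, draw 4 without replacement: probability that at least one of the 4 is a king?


P(at least one) = 1 - P(none)
P(none) = (48/52) × (47/51) × (46/50) × (45/49) = 0.718737
P(at least one) = 1 - 0.718737 = 0.2813

P = 0.2813


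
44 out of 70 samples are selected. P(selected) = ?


P = 44/70 = 0.6286

P = 0.6286


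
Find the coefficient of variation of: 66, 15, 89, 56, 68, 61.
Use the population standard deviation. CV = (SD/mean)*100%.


Mean = 59.1667
SD = 22.2817
CV = (22.2817/59.1667)*100 = 37.6591%

CV = 37.6591%


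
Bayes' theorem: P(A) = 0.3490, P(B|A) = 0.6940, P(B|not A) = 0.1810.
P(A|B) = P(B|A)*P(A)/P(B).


P(B) = P(B|A)*P(A) + P(B|A')*P(A')
= 0.6940*0.3490 + 0.1810*0.6510
= 0.242206 + 0.117831 = 0.360037
P(A|B) = 0.242206/0.360037 = 0.6727

P(A|B) = 0.6727


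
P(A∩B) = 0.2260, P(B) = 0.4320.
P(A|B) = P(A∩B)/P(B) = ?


P(A|B) = 0.2260/0.4320 = 0.5231

P(A|B) = 0.5231


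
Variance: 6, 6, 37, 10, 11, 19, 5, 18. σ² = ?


Mean = 14.0000
Squared deviations: 64.0000, 64.0000, 529.0000, 16.0000, 9.0000, 25.0000, 81.0000, 16.0000
Sum = 804.0000
Variance = 804.0000/8 = 100.5000

Variance = 100.5000


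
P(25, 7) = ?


P(25,7) = 25!/18!
= 15511210043330985984000000/6402373705728000
= 2422728000

P(25,7) = 2422728000


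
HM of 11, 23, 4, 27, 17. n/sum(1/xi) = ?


Sum of reciprocals = 1/11 + 1/23 + 1/4 + 1/27 + 1/17 = 0.480248
HM = 5/0.480248 = 10.4113

HM = 10.4113


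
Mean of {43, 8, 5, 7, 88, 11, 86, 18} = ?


Sum = 43 + 8 + 5 + 7 + 88 + 11 + 86 + 18 = 266
n = 8
Mean = 266/8 = 33.2500

Mean = 33.2500


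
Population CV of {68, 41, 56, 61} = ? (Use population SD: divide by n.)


Mean = 56.5000
SD = 9.9121
CV = (9.9121/56.5000)*100 = 17.5436%

CV = 17.5436%


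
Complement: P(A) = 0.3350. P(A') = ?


P(not A) = 1 - 0.3350 = 0.6650

P(not A) = 0.6650


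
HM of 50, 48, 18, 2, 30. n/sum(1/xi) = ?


Sum of reciprocals = 1/50 + 1/48 + 1/18 + 1/2 + 1/30 = 0.629722
HM = 5/0.629722 = 7.9400

HM = 7.9400


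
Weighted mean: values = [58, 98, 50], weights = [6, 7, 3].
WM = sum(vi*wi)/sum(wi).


Numerator = 58*6 + 98*7 + 50*3 = 1184
Denominator = 6 + 7 + 3 = 16
WM = 1184/16 = 74.0000

WM = 74.0000


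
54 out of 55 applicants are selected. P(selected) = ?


P = 54/55 = 0.9818

P = 0.9818


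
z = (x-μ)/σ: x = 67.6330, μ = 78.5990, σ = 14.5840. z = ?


z = (67.6330 - 78.5990)/14.5840
= -10.9660/14.5840
= -0.7519

z = -0.7519


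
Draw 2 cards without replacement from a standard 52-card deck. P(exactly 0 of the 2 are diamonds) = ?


Hypergeometric: P(X=0) = C(13,0)·C(39,2) / C(52,2)
= 1 × 741 / 1326
= 741/1326 = 0.5588

P = 0.5588


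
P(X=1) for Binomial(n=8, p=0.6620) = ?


C(8,1) = 8
p^1 = 0.662000
(1-p)^7 = 0.000504
P = 8 * 0.662000 * 0.000504 = 0.0027

P(X=1) = 0.0027


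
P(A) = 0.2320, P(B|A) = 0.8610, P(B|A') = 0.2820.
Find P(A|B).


P(B) = P(B|A)*P(A) + P(B|A')*P(A')
= 0.8610*0.2320 + 0.2820*0.7680
= 0.199752 + 0.216576 = 0.416328
P(A|B) = 0.199752/0.416328 = 0.4798

P(A|B) = 0.4798


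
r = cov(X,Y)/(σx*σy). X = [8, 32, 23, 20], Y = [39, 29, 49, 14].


Mean X = 20.7500, Mean Y = 32.7500
SD X = 8.584142, SD Y = 12.930101
Cov = -17.812500
r = -17.812500/(8.584142*12.930101) = -0.1605

r = -0.1605


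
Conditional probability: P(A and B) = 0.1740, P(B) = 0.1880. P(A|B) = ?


P(A|B) = 0.1740/0.1880 = 0.9255

P(A|B) = 0.9255


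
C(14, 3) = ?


C(14,3) = 14!/(3! × 11!)
= 87178291200/(6 × 39916800)
= 364

C(14,3) = 364


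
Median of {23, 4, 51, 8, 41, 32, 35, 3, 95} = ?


Sorted: 3, 4, 8, 23, 32, 35, 41, 51, 95
n = 9 (odd)
Middle value = 32

Median = 32


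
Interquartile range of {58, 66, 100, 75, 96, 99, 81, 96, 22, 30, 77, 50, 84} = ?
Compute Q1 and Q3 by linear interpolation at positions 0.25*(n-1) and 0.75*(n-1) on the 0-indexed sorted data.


Sorted: 22, 30, 50, 58, 66, 75, 77, 81, 84, 96, 96, 99, 100
Q1 (25th %ile) = 58.0000
Q3 (75th %ile) = 96.0000
IQR = 96.0000 - 58.0000 = 38.0000

IQR = 38.0000


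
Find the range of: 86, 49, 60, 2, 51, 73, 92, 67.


Max = 92, Min = 2
Range = 92 - 2 = 90

Range = 90


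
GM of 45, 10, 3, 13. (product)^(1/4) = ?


Product = 45 × 10 × 3 × 13 = 17550
GM = 17550^(1/4) = 11.5098

GM = 11.5098
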